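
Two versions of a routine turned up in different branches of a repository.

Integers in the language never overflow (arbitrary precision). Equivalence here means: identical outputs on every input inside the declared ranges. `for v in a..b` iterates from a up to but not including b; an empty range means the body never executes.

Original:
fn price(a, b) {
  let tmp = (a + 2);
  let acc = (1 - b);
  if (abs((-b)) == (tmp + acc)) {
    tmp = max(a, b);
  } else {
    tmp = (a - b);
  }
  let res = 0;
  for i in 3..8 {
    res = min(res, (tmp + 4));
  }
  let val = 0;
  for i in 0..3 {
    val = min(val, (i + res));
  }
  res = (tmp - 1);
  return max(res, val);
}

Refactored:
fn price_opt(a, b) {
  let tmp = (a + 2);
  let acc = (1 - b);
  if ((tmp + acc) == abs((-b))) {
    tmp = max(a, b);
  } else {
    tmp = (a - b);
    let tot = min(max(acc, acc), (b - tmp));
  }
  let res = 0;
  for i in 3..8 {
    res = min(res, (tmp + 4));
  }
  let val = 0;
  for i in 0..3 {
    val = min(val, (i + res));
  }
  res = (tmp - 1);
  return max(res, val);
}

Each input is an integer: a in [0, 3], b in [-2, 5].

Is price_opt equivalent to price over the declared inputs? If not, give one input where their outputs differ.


Differences: arithmetic usage differs, plus statement counts differ, plus local variable names differ, plus min/max/abs usage differs — yet all 32 inputs agree.
verdict: equivalent


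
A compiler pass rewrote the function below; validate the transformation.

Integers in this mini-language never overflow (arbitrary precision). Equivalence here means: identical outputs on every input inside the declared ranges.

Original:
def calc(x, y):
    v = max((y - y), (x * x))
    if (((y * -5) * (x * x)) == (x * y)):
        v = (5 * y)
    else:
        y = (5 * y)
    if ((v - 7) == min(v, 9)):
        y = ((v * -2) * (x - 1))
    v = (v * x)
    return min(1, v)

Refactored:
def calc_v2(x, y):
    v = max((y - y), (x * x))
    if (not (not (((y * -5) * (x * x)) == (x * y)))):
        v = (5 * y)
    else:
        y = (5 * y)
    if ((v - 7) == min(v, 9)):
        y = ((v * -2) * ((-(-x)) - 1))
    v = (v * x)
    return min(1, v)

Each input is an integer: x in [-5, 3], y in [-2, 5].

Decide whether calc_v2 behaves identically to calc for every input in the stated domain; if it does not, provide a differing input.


Comparing the listings, the differences include: boolean connective usage differs.
Tracing x=-3, y=-1: calc: v becomes 9; next (((y * -5) * (x * x)) == (x * y)) evaluates to false; next y becomes -5; next ((v - 7) == min(v, 9)) evaluates to false; next v becomes -27; next final value -27 | calc_v2: v becomes 9; next (not (not (((y * -5) * (x * x)) == (x * y)))) evaluates to false; next y becomes -5; next ((v - 7) == min(v, 9)) evaluates to false; next v becomes -27; next final value -27 — matching result -27.
Checked all 72 inputs in the declared domain: the outputs agree on every one.
verdict: equivalent


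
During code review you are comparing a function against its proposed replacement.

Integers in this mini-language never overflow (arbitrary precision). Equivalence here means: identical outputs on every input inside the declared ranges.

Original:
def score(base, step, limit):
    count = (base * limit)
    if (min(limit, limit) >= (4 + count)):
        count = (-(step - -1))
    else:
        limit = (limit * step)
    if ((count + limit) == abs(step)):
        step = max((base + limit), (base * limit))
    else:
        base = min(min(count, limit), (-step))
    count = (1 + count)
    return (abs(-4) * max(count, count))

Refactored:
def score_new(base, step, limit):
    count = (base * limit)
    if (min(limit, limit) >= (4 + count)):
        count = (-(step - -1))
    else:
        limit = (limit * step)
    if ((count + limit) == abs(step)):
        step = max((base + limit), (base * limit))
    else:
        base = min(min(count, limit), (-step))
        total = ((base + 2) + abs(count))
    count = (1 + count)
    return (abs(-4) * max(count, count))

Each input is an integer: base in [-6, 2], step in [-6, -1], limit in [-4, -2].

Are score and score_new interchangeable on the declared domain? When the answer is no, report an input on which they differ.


Although arithmetic usage differs, constant usage differs, statement counts differ, local variable names differ, min/max/abs usage differs, 162/162 inputs agree.
verdict: equivalent


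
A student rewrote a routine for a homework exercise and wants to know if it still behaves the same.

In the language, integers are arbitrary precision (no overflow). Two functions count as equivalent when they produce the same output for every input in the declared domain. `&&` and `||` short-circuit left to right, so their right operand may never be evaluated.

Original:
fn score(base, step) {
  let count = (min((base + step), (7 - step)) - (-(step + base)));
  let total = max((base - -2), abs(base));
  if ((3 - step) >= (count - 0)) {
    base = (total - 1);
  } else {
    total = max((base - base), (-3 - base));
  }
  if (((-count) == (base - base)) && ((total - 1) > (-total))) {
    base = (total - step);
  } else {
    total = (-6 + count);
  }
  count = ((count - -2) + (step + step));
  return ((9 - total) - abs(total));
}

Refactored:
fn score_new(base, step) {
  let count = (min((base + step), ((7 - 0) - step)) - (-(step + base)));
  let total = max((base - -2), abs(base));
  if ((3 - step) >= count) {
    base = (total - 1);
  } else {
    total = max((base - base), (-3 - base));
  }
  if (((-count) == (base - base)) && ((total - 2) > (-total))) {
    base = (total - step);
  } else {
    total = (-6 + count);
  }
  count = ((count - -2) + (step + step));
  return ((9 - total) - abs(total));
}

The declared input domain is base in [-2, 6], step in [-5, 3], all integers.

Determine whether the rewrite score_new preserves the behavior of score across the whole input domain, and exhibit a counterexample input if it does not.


The rewrite breaks on base=-1, step=1, where the results are 7 and 9.
score: count=0, then total=1, then ((3 - step) >= (count - 0)) is true, then base=0, then (((-count) == (base - base)) && ((total - 1) > (-total))) is true, then base=0, then count=4, then returns 7
score_new: count=0, then total=1, then ((3 - step) >= count) is true, then base=0, then (((-count) == (base - base)) && ((total - 2) > (-total))) is false, then total=-6, then count=4, then returns 9
verdict: not equivalent; witness: base=-1, step=1


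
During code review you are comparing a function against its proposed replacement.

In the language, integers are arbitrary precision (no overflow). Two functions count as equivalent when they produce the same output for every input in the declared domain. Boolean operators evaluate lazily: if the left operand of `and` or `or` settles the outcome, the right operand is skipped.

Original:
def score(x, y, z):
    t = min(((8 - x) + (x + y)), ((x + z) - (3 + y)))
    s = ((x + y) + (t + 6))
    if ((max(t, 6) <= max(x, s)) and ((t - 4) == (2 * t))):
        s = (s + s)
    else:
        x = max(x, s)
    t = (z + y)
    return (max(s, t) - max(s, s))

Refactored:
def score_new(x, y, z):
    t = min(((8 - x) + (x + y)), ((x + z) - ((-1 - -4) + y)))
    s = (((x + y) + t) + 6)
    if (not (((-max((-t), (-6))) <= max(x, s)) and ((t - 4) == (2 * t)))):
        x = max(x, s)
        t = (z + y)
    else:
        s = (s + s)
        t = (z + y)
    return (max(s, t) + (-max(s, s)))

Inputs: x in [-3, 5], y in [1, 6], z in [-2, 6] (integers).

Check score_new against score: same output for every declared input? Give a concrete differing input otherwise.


The rewrite breaks on x=-3, y=2, z=4, where the results are 5 and 4.
score: t = -4; s = 1; ((max(t, 6) <= max(x, s)) and ((t - 4) == (2 * t))) -> false; x = 1; t = 6; return 5
score_new: t = -4; s = 1; (not (((-max((-t), (-6))) <= max(x, s)) and ((t - 4) == (2 * t)))) -> false; s = 2; t = 6; return 4
verdict: not equivalent; witness: x=-3, y=2, z=4


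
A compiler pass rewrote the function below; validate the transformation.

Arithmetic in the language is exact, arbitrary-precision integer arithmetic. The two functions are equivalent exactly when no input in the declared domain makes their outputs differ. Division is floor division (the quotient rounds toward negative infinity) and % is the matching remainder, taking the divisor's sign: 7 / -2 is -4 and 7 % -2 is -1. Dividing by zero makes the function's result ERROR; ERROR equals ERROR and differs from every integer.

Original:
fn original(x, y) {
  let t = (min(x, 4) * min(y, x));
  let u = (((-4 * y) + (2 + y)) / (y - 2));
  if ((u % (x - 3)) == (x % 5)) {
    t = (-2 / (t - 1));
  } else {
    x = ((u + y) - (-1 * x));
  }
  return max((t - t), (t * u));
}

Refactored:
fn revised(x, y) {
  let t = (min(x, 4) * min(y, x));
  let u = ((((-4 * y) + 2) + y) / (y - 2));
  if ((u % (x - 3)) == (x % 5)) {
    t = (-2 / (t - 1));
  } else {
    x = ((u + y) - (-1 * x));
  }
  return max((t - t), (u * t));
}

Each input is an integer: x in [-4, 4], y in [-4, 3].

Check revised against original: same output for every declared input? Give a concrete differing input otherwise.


Although same computation, different form, 72/72 inputs agree.
verdict: equivalent


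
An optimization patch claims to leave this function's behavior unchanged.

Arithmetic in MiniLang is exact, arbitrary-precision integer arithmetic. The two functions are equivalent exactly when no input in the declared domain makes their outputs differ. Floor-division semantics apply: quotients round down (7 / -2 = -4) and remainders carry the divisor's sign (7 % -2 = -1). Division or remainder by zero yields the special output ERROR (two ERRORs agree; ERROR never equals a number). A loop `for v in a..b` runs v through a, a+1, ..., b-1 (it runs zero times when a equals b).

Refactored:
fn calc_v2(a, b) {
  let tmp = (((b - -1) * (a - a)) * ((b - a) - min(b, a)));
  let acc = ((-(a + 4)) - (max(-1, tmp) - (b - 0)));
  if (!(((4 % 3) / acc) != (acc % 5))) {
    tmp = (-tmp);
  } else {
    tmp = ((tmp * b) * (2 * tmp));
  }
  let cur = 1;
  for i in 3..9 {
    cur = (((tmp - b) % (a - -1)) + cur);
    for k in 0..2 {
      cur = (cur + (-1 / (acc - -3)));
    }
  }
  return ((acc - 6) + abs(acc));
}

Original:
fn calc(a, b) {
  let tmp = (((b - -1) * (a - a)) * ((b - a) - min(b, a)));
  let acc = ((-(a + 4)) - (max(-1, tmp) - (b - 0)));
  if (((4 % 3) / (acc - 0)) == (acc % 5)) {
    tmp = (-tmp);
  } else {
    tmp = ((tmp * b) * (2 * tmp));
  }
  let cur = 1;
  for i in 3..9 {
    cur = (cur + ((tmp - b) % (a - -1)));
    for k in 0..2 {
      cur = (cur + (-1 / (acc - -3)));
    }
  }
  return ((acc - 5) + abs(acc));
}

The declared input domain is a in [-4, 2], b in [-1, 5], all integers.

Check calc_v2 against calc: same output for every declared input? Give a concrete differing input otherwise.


Try a=-4, b=-1.
calc: tmp becomes 0; next acc becomes -1; next (((4 % 3) / (acc - 0)) == (acc % 5)) evaluates to false; next tmp becomes 0; next cur becomes 1; next at i=3:; next cur becomes -1; next at k=0:; next cur becomes -2; next at k=1:; next cur becomes -3; next at i=4:; next cur becomes -5; next at k=0:; next cur becomes -6; next at k=1:; next cur becomes -7; next at i=5:; next cur becomes -9; next at k=0:; next cur becomes -10; next at k=1:; next cur becomes -11; next at i=6:; next cur becomes -13; next at k=0:; next cur becomes -14; next at k=1:; next cur becomes -15; next at i=7:; next cur becomes -17; next at k=0:; next cur becomes -18; next at k=1:; next cur becomes -19; next at i=8:; next cur becomes -21; next at k=0:; next cur becomes -22; next at k=1:; next cur becomes -23; next final value -5
calc_v2: tmp becomes 0; next acc becomes -1; next (!(((4 % 3) / acc) != (acc % 5))) evaluates to false; next tmp becomes 0; next cur becomes 1; next at i=3:; next cur becomes -1; next at k=0:; next cur becomes -2; next at k=1:; next cur becomes -3; next at i=4:; next cur becomes -5; next at k=0:; next cur becomes -6; next at k=1:; next cur becomes -7; next at i=5:; next cur becomes -9; next at k=0:; next cur becomes -10; next at k=1:; next cur becomes -11; next at i=6:; next cur becomes -13; next at k=0:; next cur becomes -14; next at k=1:; next cur becomes -15; next at i=7:; next cur becomes -17; next at k=0:; next cur becomes -18; next at k=1:; next cur becomes -19; next at i=8:; next cur becomes -21; next at k=0:; next cur becomes -22; next at k=1:; next cur becomes -23; next final value -6
-5 vs -6 — the two versions disagree here.
verdict: not equivalent; witness: a=-4, b=-1


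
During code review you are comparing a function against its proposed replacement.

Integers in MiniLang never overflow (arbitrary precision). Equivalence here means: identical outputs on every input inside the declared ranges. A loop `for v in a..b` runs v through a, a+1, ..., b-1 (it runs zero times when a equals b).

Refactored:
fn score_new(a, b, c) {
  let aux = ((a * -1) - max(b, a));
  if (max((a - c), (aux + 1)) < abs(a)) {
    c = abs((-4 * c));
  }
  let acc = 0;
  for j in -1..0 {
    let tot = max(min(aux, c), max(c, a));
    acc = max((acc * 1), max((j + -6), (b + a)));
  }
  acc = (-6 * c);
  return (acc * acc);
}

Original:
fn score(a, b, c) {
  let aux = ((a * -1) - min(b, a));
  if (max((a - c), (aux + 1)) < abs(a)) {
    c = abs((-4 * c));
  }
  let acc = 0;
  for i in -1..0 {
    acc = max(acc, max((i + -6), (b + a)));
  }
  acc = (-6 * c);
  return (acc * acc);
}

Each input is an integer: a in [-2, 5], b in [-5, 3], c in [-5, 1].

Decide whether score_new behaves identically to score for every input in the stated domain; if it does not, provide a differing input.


The rewrite breaks on a=-2, b=2, c=-3, where the results are 324 and 5184.
score: aux becomes 4; next (max((a - c), (aux + 1)) < abs(a)) evaluates to false; next acc becomes 0; next at i=-1:; next acc becomes 0; next acc becomes 18; next final value 324
score_new: aux becomes 0; next (max((a - c), (aux + 1)) < abs(a)) evaluates to true; next c becomes 12; next acc becomes 0; next at j=-1:; next tot becomes 12; next acc becomes 0; next acc becomes -72; next final value 5184
verdict: not equivalent; witness: a=-2, b=2, c=-3


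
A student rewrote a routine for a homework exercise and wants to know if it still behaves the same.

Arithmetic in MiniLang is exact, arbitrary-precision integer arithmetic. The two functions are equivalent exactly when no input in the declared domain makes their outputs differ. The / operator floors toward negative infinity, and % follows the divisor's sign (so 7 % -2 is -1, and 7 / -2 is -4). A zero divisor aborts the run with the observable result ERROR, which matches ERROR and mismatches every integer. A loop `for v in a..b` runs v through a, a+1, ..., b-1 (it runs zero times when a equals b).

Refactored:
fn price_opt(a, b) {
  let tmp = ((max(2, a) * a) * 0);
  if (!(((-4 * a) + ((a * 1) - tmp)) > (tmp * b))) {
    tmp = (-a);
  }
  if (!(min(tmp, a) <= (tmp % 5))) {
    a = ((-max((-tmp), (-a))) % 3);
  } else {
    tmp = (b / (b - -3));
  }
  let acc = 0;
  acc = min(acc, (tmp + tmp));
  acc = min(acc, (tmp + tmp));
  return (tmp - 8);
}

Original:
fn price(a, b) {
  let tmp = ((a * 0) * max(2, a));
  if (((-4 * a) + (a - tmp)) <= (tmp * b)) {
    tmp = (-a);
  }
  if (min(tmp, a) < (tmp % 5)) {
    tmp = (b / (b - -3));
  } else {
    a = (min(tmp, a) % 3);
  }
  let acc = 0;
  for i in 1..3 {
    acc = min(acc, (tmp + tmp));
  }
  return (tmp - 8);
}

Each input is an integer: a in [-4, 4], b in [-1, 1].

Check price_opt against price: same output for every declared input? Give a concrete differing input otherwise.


Run the pair on a=0, b=-1.
price: tmp = 0; (((-4 * a) + (a - tmp)) <= (tmp * b)) -> true; tmp = 0; (min(tmp, a) < (tmp % 5)) -> false; a = 0; acc = 0; [i=1]; acc = 0; [i=2]; acc = 0; return -8
price_opt: tmp = 0; (!(((-4 * a) + ((a * 1) - tmp)) > (tmp * b))) -> true; tmp = 0; (!(min(tmp, a) <= (tmp % 5))) -> false; tmp = -1; acc = 0; acc = -2; acc = -2; return -9
-8 vs -9 — the two versions disagree here.
verdict: not equivalent; witness: a=0, b=-1


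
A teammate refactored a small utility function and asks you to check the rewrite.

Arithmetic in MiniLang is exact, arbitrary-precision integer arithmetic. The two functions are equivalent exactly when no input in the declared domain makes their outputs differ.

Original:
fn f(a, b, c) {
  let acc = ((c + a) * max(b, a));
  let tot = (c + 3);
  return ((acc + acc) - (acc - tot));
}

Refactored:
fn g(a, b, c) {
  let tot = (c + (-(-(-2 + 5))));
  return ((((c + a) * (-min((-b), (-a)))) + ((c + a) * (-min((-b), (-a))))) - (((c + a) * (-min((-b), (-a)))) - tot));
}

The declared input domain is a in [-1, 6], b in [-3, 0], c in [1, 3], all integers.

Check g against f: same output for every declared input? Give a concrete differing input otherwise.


Equivalent — the differences include local variable names differ, min/max/abs usage differs, arithmetic usage differs, statement counts differ, constant usage differs, yet no declared input distinguishes the two.
As a probe, take a=1, b=-2, c=3: f runs acc becomes 4; next tot becomes 6; next final value 10; g runs tot becomes 6; next final value 10; both end at 10.
Sweeping the whole domain (96 inputs) finds no disagreement.
verdict: equivalent


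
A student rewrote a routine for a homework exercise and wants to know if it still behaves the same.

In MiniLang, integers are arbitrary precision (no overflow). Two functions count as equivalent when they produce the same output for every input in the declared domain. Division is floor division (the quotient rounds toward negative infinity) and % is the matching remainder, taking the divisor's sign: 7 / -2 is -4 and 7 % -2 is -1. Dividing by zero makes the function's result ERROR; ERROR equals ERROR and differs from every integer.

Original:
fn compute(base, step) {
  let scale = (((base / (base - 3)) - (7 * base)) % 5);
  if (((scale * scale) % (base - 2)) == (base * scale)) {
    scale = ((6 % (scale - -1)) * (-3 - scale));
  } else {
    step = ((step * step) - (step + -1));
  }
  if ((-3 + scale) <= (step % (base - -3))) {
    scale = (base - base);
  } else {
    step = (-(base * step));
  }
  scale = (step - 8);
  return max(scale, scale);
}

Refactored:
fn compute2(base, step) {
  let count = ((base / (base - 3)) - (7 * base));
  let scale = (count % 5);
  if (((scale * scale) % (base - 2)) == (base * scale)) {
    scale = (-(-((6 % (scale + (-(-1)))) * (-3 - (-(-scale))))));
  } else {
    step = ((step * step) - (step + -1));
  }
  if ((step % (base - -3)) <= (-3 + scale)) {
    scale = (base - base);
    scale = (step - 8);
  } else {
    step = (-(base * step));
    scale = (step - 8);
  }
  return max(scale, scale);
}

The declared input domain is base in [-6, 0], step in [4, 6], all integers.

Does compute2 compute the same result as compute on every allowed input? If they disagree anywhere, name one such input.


The rewrite breaks on base=-6, step=4, where the results are 70 and 5.
compute: scale = 2; (((scale * scale) % (base - 2)) == (base * scale)) -> false; step = 13; ((-3 + scale) <= (step % (base - -3))) -> false; step = 78; scale = 70; return 70
compute2: count = 42; scale = 2; (((scale * scale) % (base - 2)) == (base * scale)) -> false; step = 13; ((step % (base - -3)) <= (-3 + scale)) -> true; scale = 0; scale = 5; return 5
verdict: not equivalent; witness: base=-6, step=4


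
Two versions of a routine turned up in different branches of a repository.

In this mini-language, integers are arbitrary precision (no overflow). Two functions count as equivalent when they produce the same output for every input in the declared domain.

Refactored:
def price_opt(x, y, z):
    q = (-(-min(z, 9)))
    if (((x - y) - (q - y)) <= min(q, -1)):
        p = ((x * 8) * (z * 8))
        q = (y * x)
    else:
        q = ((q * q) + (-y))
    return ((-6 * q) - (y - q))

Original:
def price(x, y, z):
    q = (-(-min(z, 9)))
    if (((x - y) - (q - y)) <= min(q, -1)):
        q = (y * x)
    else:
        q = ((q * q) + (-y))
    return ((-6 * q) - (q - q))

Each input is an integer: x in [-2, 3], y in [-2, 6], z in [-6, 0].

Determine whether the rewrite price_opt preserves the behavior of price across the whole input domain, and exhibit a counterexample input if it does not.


Try x=-2, y=-2, z=-6.
price: q := -6 | (((x - y) - (q - y)) <= min(q, -1)): false | q := 38 | result -228
price_opt: q := -6 | (((x - y) - (q - y)) <= min(q, -1)): false | q := 38 | result -188
-228 and -188 differ, so these are not the same function on this domain.
verdict: not equivalent; witness: x=-2, y=-2, z=-6


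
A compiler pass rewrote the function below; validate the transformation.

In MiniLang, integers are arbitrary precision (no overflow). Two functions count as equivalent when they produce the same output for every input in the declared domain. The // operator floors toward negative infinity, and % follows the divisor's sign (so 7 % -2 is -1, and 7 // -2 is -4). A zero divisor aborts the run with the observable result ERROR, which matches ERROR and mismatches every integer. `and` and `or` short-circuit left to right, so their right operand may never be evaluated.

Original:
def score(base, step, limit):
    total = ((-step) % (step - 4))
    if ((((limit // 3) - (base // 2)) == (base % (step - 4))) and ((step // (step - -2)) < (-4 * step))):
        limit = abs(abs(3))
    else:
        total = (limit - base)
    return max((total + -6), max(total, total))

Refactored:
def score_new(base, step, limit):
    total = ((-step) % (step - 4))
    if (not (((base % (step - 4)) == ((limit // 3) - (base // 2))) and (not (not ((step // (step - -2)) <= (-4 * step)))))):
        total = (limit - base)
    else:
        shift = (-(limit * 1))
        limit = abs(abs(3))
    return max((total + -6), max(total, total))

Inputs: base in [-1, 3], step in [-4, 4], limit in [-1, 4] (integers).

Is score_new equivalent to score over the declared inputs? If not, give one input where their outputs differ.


Try base=0, step=0, limit=1.
score: total = 0; ((((limit // 3) - (base // 2)) == (base % (step - 4))) and ((step // (step - -2)) < (-4 * step))) -> false; total = 1; return 1
score_new: total = 0; (not (((base % (step - 4)) == ((limit // 3) - (base // 2))) and (not (not ((step // (step - -2)) <= (-4 * step)))))) -> false; shift = -1; limit = 3; return 0
1 and 0 differ, so these are not the same function on this domain.
verdict: not equivalent; witness: base=0, step=0, limit=1


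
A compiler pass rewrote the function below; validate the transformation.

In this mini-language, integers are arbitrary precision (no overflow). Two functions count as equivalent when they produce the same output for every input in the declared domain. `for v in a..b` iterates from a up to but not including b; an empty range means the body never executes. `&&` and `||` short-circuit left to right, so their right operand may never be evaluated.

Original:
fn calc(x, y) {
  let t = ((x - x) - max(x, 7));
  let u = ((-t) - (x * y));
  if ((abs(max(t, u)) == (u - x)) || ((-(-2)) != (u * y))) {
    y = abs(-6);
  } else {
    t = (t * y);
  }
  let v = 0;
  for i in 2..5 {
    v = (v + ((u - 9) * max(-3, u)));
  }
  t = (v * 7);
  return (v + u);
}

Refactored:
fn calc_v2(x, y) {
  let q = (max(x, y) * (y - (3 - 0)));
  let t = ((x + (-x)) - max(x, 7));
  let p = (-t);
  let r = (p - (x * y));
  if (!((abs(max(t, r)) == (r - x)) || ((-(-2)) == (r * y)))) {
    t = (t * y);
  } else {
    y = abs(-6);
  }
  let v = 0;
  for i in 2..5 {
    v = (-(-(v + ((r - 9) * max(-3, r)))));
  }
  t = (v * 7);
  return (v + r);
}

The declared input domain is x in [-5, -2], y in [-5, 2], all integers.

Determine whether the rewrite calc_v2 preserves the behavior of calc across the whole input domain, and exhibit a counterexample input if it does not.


Equivalent. One difference looks behavioral, but it never changes the outcome for any declared input.
An exhaustive pass over the 32 declared inputs shows identical outputs.
Spot check at x=-3, y=2 — calc: t := -7 | u := 13 | ((abs(max(t, u)) == (u - x)) || ((-(-2)) != (u * y))): true | y := 6 | v := 0 | iter i=2: | v := 52 | iter i=3: | v := 104 | iter i=4: | v := 156 | t := 1092 | result 169. calc_v2: q := -2 | t := -7 | p := 7 | r := 13 | (!((abs(max(t, r)) == (r - x)) || ((-(-2)) == (r * y)))): true | t := -14 | v := 0 | iter i=2: | v := 52 | iter i=3: | v := 104 | iter i=4: | v := 156 | t := 1092 | result 169. Both give 169.
verdict: equivalent


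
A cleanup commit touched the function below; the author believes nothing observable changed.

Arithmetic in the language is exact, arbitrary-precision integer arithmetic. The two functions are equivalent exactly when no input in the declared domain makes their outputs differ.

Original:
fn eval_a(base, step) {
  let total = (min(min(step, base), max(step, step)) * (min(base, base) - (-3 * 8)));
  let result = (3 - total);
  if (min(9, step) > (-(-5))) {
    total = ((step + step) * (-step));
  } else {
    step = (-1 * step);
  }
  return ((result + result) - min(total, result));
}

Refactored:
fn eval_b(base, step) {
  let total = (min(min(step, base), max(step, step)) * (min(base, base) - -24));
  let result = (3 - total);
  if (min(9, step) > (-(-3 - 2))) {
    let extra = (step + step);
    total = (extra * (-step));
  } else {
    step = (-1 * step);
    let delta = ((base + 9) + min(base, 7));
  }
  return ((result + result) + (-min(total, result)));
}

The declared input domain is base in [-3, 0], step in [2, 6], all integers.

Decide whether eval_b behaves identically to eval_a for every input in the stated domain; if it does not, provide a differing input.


Reading the diff, among the changes: statement counts differ, local variable names differ, constant usage differs, min/max/abs usage differs, arithmetic usage differs.
Tracing base=-1, step=4: eval_a: total becomes -23; next result becomes 26; next (min(9, step) > (-(-5))) evaluates to false; next step becomes -4; next final value 75 | eval_b: total becomes -23; next result becomes 26; next (min(9, step) > (-(-3 - 2))) evaluates to false; next step becomes -4; next delta becomes 7; next final value 75 — matching result 75.
Checked all 20 inputs in the declared domain: the outputs agree on every one.
verdict: equivalent


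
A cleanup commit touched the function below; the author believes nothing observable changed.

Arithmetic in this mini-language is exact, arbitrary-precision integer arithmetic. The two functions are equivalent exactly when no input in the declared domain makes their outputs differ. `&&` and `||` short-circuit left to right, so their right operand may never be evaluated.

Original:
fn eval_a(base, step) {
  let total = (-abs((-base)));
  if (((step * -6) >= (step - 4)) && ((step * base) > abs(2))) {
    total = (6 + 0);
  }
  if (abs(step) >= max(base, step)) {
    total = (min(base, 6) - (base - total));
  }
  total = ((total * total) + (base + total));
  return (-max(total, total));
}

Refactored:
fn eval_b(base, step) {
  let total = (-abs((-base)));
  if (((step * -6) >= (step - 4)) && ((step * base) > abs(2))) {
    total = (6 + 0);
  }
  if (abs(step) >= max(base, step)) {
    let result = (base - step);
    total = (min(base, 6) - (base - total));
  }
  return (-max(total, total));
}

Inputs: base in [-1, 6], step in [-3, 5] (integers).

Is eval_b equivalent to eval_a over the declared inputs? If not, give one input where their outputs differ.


There is a counterexample at base=-1, step=-3: -41 on one side, -6 on the other.
eval_a: total=-1, then (((step * -6) >= (step - 4)) && ((step * base) > abs(2))) is true, then total=6, then (abs(step) >= max(base, step)) is true, then total=6, then total=41, then returns -41
eval_b: total=-1, then (((step * -6) >= (step - 4)) && ((step * base) > abs(2))) is true, then total=6, then (abs(step) >= max(base, step)) is true, then result=2, then total=6, then returns -6
verdict: not equivalent; witness: base=-1, step=-3


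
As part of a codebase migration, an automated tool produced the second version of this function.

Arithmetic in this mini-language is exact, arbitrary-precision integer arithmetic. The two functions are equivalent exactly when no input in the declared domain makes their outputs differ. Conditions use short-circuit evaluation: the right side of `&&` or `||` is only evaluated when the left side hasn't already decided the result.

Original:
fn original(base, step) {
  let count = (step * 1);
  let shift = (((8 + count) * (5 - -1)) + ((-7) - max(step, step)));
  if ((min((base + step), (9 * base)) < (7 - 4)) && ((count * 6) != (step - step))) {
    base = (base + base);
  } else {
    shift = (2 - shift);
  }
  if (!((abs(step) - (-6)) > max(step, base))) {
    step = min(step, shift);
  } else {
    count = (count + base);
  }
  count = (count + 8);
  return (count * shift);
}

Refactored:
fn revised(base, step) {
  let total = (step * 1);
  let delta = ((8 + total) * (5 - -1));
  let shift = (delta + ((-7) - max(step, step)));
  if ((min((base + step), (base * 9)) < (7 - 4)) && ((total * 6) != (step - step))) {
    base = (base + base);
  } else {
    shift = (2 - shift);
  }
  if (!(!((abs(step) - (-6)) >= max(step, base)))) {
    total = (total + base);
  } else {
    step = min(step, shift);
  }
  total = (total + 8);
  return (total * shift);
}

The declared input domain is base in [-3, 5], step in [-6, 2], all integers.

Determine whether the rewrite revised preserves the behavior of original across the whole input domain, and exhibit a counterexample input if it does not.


The rewrite breaks on base=4, step=-2, where the results are 186 and 434.
original: count = -2; shift = 31; ((min((base + step), (9 * base)) < (7 - 4)) && ((count * 6) != (step - step))) -> true; base = 8; (!((abs(step) - (-6)) > max(step, base))) -> true; step = -2; count = 6; return 186
revised: total = -2; delta = 36; shift = 31; ((min((base + step), (base * 9)) < (7 - 4)) && ((total * 6) != (step - step))) -> true; base = 8; (!(!((abs(step) - (-6)) >= max(step, base)))) -> true; total = 6; total = 14; return 434
verdict: not equivalent; witness: base=4, step=-2


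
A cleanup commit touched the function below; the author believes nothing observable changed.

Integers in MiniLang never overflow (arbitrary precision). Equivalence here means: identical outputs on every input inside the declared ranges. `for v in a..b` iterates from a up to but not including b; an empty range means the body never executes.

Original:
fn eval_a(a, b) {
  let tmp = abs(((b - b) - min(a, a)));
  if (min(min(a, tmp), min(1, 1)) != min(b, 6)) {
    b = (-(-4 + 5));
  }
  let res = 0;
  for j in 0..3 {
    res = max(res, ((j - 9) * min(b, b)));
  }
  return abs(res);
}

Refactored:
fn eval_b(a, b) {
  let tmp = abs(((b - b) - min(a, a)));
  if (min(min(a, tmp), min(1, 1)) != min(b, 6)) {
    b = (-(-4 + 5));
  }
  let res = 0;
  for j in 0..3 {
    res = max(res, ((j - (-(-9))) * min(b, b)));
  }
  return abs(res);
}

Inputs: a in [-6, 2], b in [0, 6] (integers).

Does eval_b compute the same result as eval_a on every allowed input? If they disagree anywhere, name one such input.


The two versions differ — the changes include same computation, different form.
Tracing a=-6, b=6: eval_a: tmp=6, then (min(min(a, tmp), min(1, 1)) != min(b, 6)) is true, then b=-1, then res=0, then (j=0), then res=9, then (j=1), then res=9, then (j=2), then res=9, then returns 9 | eval_b: tmp=6, then (min(min(a, tmp), min(1, 1)) != min(b, 6)) is true, then b=-1, then res=0, then (j=0), then res=9, then (j=1), then res=9, then (j=2), then res=9, then returns 9 — matching result 9.
Across all 63 domain points the two functions coincide.
verdict: equivalent


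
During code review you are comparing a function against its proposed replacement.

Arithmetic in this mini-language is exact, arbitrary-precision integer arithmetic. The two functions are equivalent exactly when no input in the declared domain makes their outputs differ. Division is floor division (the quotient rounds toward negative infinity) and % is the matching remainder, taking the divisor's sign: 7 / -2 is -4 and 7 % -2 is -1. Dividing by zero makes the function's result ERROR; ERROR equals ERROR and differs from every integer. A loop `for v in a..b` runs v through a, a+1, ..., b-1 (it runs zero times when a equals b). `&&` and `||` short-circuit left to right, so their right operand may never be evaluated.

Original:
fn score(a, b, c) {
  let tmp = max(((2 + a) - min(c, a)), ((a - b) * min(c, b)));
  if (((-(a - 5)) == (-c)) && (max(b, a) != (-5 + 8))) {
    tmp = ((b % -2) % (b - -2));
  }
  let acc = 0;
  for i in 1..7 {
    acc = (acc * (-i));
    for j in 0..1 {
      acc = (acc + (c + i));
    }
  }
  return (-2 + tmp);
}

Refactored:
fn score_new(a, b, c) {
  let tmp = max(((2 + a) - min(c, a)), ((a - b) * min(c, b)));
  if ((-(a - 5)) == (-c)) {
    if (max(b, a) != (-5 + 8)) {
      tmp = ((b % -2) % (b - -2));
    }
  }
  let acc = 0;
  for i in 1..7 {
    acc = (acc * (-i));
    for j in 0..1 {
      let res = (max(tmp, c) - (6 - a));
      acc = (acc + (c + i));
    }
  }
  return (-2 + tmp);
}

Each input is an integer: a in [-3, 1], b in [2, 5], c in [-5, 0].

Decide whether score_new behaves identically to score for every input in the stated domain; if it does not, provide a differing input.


A substantive addition is an assignment to `res` whose value nothing reads; no result depends on it; all 120 inputs agree.
verdict: equivalent


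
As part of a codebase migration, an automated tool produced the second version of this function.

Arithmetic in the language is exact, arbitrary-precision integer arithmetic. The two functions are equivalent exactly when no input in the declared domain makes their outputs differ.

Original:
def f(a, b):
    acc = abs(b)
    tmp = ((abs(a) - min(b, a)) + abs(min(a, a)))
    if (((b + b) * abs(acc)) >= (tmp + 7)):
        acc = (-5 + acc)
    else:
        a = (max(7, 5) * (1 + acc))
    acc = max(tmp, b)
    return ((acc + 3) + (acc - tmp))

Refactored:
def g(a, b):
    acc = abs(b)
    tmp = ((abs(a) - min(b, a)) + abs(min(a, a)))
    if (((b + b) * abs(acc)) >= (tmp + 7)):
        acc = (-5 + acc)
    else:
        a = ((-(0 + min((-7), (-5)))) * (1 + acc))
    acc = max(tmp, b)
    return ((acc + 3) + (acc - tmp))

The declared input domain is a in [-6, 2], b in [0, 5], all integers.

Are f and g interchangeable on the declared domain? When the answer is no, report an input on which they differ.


Changes here: constant usage differs, plus min/max/abs usage differs, plus arithmetic usage differs; the full 54-point sweep finds no disagreement.
verdict: equivalent


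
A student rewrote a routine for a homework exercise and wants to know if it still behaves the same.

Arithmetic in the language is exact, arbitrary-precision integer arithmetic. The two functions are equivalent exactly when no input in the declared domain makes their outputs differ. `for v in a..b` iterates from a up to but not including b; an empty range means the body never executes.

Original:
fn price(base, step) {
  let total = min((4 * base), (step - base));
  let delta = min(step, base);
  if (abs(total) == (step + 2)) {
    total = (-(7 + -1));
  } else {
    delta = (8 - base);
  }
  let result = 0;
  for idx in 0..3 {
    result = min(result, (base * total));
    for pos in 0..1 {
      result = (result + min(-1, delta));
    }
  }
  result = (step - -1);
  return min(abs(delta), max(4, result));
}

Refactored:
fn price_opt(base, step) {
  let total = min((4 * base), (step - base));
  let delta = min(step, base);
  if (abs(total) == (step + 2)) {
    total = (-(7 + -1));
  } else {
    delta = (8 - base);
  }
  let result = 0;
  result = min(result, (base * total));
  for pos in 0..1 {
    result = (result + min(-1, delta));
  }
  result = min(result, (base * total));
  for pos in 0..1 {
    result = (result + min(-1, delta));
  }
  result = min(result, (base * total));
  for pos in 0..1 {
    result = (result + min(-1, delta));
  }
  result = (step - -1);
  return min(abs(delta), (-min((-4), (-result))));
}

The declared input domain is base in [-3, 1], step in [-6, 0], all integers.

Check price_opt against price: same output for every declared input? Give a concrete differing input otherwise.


Although min/max/abs usage differs; and statement counts differ; and loop structure differs; and local variable names differ; and constant usage differs; and arithmetic usage differs, 35/35 inputs agree.
verdict: equivalent


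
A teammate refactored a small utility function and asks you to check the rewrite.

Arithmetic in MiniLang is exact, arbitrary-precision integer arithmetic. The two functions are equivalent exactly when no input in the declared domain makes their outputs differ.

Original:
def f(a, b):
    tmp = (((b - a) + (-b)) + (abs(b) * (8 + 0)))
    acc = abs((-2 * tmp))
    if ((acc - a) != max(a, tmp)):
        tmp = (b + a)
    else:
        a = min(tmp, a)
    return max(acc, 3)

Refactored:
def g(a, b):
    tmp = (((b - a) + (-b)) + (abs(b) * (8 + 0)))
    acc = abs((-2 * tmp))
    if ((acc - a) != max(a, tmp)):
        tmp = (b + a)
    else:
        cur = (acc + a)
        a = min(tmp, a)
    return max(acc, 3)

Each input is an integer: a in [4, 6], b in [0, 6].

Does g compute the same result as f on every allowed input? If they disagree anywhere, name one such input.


Differences: statement counts differ, local variable names differ, arithmetic usage differs — yet all 21 inputs agree.
verdict: equivalent


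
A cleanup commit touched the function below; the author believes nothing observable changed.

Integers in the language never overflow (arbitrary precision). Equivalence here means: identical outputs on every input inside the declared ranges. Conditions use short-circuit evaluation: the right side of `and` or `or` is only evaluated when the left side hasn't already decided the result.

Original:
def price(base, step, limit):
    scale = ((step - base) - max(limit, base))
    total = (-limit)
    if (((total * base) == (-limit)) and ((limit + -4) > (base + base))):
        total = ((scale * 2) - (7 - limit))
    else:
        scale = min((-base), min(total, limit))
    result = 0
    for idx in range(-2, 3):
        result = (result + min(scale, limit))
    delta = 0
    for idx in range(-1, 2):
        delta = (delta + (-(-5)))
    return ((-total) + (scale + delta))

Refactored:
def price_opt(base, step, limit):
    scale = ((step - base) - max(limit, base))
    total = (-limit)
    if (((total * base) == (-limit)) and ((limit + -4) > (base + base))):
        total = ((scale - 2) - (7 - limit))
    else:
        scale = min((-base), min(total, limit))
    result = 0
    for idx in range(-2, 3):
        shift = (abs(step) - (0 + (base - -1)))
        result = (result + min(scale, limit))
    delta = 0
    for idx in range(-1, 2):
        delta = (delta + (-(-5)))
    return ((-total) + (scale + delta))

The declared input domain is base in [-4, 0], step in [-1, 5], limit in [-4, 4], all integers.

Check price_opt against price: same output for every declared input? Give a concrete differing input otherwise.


Evaluate both at base=-4, step=-1, limit=0.
price: scale=3, then total=0, then (((total * base) == (-limit)) and ((limit + -4) > (base + base))) is true, then total=-1, then result=0, then (idx=-2), then result=0, then (idx=-1), then result=0, then (idx=0), then result=0, then (idx=1), then result=0, then (idx=2), then result=0, then delta=0, then (idx=-1), then delta=5, then (idx=0), then delta=10, then (idx=1), then delta=15, then returns 19
price_opt: scale=3, then total=0, then (((total * base) == (-limit)) and ((limit + -4) > (base + base))) is true, then total=-6, then result=0, then (idx=-2), then shift=4, then result=0, then (idx=-1), then shift=4, then result=0, then (idx=0), then shift=4, then result=0, then (idx=1), then shift=4, then result=0, then (idx=2), then shift=4, then result=0, then delta=0, then (idx=-1), then delta=5, then (idx=0), then delta=10, then (idx=1), then delta=15, then returns 24
19 vs 24 — the two versions disagree here.
verdict: not equivalent; witness: base=-4, step=-1, limit=0


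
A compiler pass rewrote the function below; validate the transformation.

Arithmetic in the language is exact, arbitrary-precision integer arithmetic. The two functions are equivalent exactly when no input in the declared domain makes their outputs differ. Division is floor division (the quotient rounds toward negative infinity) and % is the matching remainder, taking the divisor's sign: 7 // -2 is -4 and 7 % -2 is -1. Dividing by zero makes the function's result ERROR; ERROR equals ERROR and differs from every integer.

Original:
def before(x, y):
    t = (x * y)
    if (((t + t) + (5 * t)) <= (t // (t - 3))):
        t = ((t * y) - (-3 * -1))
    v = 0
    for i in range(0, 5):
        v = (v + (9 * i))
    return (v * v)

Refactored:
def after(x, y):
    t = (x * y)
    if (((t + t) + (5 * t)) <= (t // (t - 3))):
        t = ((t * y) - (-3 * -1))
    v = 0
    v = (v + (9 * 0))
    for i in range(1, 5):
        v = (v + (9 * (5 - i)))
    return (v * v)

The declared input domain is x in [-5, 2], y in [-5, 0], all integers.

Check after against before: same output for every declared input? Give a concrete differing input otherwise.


The two versions differ — the changes include loop structure differs; also arithmetic usage differs; also statement counts differ; also constant usage differs.
Tracing x=-3, y=-5: before: t = 15; (((t + t) + (5 * t)) <= (t // (t - 3))) -> false; v = 0; [i=0]; v = 0; [i=1]; v = 9; [i=2]; v = 27; [i=3]; v = 54; [i=4]; v = 90; return 8100 | after: t = 15; (((t + t) + (5 * t)) <= (t // (t - 3))) -> false; v = 0; v = 0; [i=1]; v = 36; [i=2]; v = 63; [i=3]; v = 81; [i=4]; v = 90; return 8100 — matching result 8100.
Every one of the 48 inputs gives matching results.
verdict: equivalent
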